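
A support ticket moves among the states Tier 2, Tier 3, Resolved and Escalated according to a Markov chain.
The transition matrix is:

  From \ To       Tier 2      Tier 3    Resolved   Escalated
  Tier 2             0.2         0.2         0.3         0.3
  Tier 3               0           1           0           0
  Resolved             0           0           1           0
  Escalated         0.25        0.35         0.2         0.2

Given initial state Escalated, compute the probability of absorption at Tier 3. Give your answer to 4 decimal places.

Let h(s) be the probability of absorption at Tier 3 starting from transient state s. Then h(Tier 3) = 1 and h(Resolved) = 0. By first-step analysis:
h(Tier 2) = 0.2·h(Tier 2) + 0.2·1 + 0.3·0 + 0.3·h(Escalated)
h(Escalated) = 0.25·h(Tier 2) + 0.35·1 + 0.2·0 + 0.2·h(Escalated)
Solving: h(Tier 2) = 0.4690, h(Escalated) = 0.5841.
Starting from Escalated, the probability is 0.5841.

0.5841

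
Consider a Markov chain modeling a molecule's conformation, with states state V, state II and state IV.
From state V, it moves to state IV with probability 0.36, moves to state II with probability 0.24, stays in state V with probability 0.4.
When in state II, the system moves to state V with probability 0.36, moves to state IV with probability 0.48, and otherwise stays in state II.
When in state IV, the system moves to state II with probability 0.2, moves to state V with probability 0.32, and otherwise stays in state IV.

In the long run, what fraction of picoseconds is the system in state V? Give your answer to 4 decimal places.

0.3568

Let the stationary distribution be π with π = πP and π_1 + π_2 + π_3 = 1.
π_1 = 0.4·π_1 + 0.36·π_2 + 0.32·π_3
π_2 = 0.24·π_1 + 0.16·π_2 + 0.2·π_3
Solving with the normalization constraint gives π = (0.3568, 0.2060, 0.4372).
So the stationary probability of state V is 0.3568.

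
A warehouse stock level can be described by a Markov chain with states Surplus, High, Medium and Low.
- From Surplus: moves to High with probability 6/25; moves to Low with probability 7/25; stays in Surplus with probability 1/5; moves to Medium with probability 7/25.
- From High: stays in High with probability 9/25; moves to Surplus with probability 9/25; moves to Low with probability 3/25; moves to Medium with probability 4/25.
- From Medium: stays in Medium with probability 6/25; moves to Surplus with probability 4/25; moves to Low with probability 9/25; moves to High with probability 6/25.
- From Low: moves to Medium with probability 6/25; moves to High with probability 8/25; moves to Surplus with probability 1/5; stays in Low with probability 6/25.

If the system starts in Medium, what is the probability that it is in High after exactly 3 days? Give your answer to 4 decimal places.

Propagate the distribution vector 3 days from Medium.
After 0 days: (0.0000, 0.0000, 1.0000, 0.0000)
After 1 day: (0.1600, 0.2400, 0.2400, 0.3600)
After 2 days: (0.2288, 0.2976, 0.2272, 0.2464)
After 3 days: (0.2385, 0.2954, 0.2253, 0.2407)
P(in High after 3 days) = 0.2954

0.2954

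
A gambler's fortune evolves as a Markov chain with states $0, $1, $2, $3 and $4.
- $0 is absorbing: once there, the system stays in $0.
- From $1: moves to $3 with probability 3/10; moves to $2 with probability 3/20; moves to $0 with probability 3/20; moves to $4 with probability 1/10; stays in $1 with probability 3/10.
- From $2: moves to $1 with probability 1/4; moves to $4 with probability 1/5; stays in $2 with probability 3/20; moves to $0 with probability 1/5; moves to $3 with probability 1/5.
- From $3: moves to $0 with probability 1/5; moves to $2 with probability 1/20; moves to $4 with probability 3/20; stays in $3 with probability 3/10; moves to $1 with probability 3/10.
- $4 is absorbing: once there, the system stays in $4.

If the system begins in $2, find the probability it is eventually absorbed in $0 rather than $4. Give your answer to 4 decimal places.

Let h(s) be the probability of absorption at $0 starting from transient state s. Then h($0) = 1 and h($4) = 0. By first-step analysis:
h($1) = 0.15·1 + 0.3·h($1) + 0.15·h($2) + 0.3·h($3) + 0.1·0
h($2) = 0.2·1 + 0.25·h($1) + 0.15·h($2) + 0.2·h($3) + 0.2·0
h($3) = 0.2·1 + 0.3·h($1) + 0.05·h($2) + 0.3·h($3) + 0.15·0
Solving: h($1) = 0.5740, h($2) = 0.5383, h($3) = 0.5702.
Starting from $2, the probability is 0.5383.

0.5383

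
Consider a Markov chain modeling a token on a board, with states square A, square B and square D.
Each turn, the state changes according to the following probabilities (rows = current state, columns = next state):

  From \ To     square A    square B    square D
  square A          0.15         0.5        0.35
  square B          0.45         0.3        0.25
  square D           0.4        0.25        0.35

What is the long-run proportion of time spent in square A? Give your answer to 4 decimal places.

0.3340

Let the stationary distribution be π with π = πP and π_1 + π_2 + π_3 = 1.
π_1 = 0.15·π_1 + 0.45·π_2 + 0.4·π_3
π_2 = 0.5·π_1 + 0.3·π_2 + 0.25·π_3
Solving with the normalization constraint gives π = (0.3340, 0.3511, 0.3149).
So the stationary probability of square A is 0.3340.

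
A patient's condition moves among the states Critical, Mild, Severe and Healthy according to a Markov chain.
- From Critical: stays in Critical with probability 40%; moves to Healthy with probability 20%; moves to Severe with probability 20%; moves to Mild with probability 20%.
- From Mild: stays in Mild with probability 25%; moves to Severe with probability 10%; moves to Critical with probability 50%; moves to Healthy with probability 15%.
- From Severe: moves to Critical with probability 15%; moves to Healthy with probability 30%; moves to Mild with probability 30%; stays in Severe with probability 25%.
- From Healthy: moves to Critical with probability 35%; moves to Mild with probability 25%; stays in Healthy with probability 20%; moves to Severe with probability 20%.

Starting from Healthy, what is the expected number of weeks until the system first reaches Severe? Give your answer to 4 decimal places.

Let t(s) be the expected number of weeks to first reach Severe from state s, with t(Severe) = 0. Conditioning on the first week:
t(Critical) = 1 + 0.4·t(Critical) + 0.2·t(Mild) + 0.2·t(Healthy)
t(Mild) = 1 + 0.5·t(Critical) + 0.25·t(Mild) + 0.15·t(Healthy)
t(Healthy) = 1 + 0.35·t(Critical) + 0.25·t(Mild) + 0.2·t(Healthy)
Solving: t(Critical) = 5.6195, t(Mild) = 6.2094, t(Healthy) = 5.6490.
Expected weeks from Healthy to Severe: 5.6490.

5.6490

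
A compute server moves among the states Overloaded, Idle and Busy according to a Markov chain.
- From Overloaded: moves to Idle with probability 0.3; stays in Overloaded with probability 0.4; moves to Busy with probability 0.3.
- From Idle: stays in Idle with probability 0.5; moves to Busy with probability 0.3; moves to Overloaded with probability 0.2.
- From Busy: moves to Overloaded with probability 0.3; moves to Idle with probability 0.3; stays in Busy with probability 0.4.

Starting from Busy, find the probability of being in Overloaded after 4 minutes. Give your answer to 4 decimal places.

0.2922

Propagate the distribution vector 4 minutes from Busy.
After 0 minutes: (0.0000, 0.0000, 1.0000)
After 1 minute: (0.3000, 0.3000, 0.4000)
After 2 minutes: (0.3000, 0.3600, 0.3400)
After 3 minutes: (0.2940, 0.3720, 0.3340)
After 4 minutes: (0.2922, 0.3744, 0.3334)
P(in Overloaded after 4 minutes) = 0.2922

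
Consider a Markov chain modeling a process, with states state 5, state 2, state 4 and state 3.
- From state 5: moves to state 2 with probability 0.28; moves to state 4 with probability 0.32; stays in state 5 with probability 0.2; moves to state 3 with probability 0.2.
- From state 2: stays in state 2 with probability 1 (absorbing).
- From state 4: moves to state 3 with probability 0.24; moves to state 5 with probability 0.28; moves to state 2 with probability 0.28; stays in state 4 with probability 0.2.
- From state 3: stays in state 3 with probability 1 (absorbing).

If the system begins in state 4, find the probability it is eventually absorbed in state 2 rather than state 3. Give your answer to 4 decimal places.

0.5494

Let h(s) be the probability of absorption at state 2 starting from transient state s. Then h(state 2) = 1 and h(state 3) = 0. By first-step analysis:
h(state 5) = 0.2·h(state 5) + 0.28·1 + 0.32·h(state 4) + 0.2·0
h(state 4) = 0.28·h(state 5) + 0.28·1 + 0.2·h(state 4) + 0.24·0
Solving: h(state 5) = 0.5698, h(state 4) = 0.5494.
Starting from state 4, the probability is 0.5494.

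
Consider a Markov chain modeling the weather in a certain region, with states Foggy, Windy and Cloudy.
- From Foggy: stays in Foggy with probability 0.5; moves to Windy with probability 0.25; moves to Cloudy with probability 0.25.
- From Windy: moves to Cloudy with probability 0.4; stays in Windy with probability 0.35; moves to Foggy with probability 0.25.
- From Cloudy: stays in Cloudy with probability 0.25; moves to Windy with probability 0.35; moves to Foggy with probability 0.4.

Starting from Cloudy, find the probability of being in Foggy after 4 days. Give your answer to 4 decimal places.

Propagate the distribution vector 4 days from Cloudy.
After 0 days: (0.0000, 0.0000, 1.0000)
After 1 day: (0.4000, 0.3500, 0.2500)
After 2 days: (0.3875, 0.3100, 0.3025)
After 3 days: (0.3923, 0.3113, 0.2965)
After 4 days: (0.3925, 0.3108, 0.2967)
P(in Foggy after 4 days) = 0.3925

0.3925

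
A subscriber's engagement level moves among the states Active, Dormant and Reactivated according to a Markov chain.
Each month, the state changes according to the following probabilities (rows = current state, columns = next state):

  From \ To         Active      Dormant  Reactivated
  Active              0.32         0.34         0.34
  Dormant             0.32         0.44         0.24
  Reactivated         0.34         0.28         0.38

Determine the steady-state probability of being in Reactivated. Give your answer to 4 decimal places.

0.3170

Let the stationary distribution be π with π = πP and π_1 + π_2 + π_3 = 1.
π_1 = 0.32·π_1 + 0.32·π_2 + 0.34·π_3
π_2 = 0.34·π_1 + 0.44·π_2 + 0.28·π_3
Solving with the normalization constraint gives π = (0.3263, 0.3566, 0.3170).
So the stationary probability of Reactivated is 0.3170.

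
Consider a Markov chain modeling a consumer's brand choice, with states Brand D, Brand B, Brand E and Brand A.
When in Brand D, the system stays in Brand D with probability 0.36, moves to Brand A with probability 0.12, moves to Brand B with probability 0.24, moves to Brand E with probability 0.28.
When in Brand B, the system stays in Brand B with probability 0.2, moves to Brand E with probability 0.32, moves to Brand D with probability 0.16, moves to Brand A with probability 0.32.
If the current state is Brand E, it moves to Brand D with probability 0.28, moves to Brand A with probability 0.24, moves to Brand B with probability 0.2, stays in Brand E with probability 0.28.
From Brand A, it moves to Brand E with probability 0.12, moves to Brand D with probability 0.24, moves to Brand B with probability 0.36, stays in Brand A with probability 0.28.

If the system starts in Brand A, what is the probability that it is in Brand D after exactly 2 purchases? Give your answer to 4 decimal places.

0.2448

Propagate the distribution vector 2 purchases from Brand A.
After 0 purchases: (0.0000, 0.0000, 0.0000, 1.0000)
After 1 purchase: (0.2400, 0.3600, 0.1200, 0.2800)
After 2 purchases: (0.2448, 0.2544, 0.2496, 0.2512)
P(in Brand D after 2 purchases) = 0.2448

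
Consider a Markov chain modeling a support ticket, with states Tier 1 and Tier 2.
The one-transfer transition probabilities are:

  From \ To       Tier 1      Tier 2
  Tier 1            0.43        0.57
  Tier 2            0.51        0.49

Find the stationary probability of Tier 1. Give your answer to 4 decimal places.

0.4722

Let the stationary distribution be π with π = πP and π_1 + π_2 = 1.
π_1 = 0.43·π_1 + 0.51·π_2
Solving with the normalization constraint gives π = (0.4722, 0.5278).
So the stationary probability of Tier 1 is 0.4722.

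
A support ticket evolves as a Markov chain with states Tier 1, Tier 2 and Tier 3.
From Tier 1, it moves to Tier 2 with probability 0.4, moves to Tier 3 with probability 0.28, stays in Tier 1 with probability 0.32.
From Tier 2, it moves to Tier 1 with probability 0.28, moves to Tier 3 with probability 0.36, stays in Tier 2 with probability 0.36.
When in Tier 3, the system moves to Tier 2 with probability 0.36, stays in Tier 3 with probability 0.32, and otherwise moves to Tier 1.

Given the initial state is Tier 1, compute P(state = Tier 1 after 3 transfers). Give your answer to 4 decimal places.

0.3051

Propagate the distribution vector 3 transfers from Tier 1.
After 0 transfers: (1.0000, 0.0000, 0.0000)
After 1 transfer: (0.3200, 0.4000, 0.2800)
After 2 transfers: (0.3040, 0.3728, 0.3232)
After 3 transfers: (0.3051, 0.3722, 0.3228)
P(in Tier 1 after 3 transfers) = 0.3051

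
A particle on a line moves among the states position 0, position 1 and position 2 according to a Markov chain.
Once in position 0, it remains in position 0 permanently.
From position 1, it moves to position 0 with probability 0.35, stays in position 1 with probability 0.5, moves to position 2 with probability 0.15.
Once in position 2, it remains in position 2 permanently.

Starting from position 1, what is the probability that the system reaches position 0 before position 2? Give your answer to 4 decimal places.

0.7000

Let h(s) be the probability of absorption at position 0 starting from transient state s. Then h(position 0) = 1 and h(position 2) = 0. By first-step analysis:
h(position 1) = 0.35·1 + 0.5·h(position 1) + 0.15·0
Solving: h(position 1) = 0.7000.
Starting from position 1, the probability is 0.7000.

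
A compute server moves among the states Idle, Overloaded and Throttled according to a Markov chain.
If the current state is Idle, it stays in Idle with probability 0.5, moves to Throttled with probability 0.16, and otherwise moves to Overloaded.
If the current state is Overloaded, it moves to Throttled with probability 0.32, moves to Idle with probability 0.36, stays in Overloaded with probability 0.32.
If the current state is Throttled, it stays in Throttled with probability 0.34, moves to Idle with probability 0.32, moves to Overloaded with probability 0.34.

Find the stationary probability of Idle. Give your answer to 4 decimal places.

Let the stationary distribution be π with π = πP and π_1 + π_2 + π_3 = 1.
π_1 = 0.5·π_1 + 0.36·π_2 + 0.32·π_3
π_2 = 0.34·π_1 + 0.32·π_2 + 0.34·π_3
Solving with the normalization constraint gives π = (0.4065, 0.3333, 0.2602).
So the stationary probability of Idle is 0.4065.

0.4065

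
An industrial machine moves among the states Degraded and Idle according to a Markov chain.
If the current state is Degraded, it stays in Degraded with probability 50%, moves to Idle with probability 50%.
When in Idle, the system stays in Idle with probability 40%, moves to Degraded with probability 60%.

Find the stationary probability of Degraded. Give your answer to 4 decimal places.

Let the stationary distribution be π with π = πP and π_1 + π_2 = 1.
π_1 = 0.5·π_1 + 0.6·π_2
Solving with the normalization constraint gives π = (0.5455, 0.4545).
So the stationary probability of Degraded is 0.5455.

0.5455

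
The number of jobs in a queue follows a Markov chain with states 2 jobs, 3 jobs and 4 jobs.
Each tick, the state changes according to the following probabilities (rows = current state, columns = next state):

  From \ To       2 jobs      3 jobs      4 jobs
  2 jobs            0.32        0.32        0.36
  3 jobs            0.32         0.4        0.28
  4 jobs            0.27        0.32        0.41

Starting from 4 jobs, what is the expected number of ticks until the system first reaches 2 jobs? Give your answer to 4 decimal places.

Let t(s) be the expected number of ticks to first reach 2 jobs from state s, with t(2 jobs) = 0. Conditioning on the first tick:
t(3 jobs) = 1 + 0.4·t(3 jobs) + 0.28·t(4 jobs)
t(4 jobs) = 1 + 0.32·t(3 jobs) + 0.41·t(4 jobs)
Solving: t(3 jobs) = 3.2905, t(4 jobs) = 3.4796.
Expected ticks from 4 jobs to 2 jobs: 3.4796.

3.4796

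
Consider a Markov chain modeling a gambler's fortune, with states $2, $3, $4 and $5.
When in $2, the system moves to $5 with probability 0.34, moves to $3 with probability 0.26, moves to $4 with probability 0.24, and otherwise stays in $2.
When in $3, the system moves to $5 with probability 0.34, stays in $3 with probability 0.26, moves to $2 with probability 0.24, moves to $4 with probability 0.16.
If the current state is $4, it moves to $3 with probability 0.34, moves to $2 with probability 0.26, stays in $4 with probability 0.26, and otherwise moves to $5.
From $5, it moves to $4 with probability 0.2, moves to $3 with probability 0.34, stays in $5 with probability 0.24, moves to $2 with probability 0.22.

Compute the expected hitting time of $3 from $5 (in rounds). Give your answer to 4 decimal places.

3.0986

Let t(s) be the expected number of rounds to first reach $3 from state s, with t($3) = 0. Conditioning on the first round:
t($2) = 1 + 0.16·t($2) + 0.24·t($4) + 0.34·t($5)
t($4) = 1 + 0.26·t($2) + 0.26·t($4) + 0.14·t($5)
t($5) = 1 + 0.22·t($2) + 0.2·t($4) + 0.24·t($5)
Solving: t($2) = 3.3328, t($4) = 3.1086, t($5) = 3.0986.
Expected rounds from $5 to $3: 3.0986.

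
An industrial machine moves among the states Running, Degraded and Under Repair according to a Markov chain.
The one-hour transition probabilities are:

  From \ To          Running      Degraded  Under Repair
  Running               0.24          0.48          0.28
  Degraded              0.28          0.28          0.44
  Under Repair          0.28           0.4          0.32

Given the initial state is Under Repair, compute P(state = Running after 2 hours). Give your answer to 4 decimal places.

0.2688

Sum over the intermediate state after 1 hour:
P = P(Under Repair→Running)·P(Running→Running) + P(Under Repair→Degraded)·P(Degraded→Running) + P(Under Repair→Under Repair)·P(Under Repair→Running)
  = 0.28×0.24 + 0.4×0.28 + 0.32×0.28
  = 0.0672 + 0.1120 + 0.0896 = 0.2688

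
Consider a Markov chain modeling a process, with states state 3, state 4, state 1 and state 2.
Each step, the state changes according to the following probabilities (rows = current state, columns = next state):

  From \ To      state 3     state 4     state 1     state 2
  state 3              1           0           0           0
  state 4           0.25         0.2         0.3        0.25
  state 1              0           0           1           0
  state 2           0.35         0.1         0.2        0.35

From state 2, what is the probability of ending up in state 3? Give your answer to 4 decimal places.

0.6162

Let h(s) be the probability of absorption at state 3 starting from transient state s. Then h(state 3) = 1 and h(state 1) = 0. By first-step analysis:
h(state 4) = 0.25·1 + 0.2·h(state 4) + 0.3·0 + 0.25·h(state 2)
h(state 2) = 0.35·1 + 0.1·h(state 4) + 0.2·0 + 0.35·h(state 2)
Solving: h(state 4) = 0.5051, h(state 2) = 0.6162.
Starting from state 2, the probability is 0.6162.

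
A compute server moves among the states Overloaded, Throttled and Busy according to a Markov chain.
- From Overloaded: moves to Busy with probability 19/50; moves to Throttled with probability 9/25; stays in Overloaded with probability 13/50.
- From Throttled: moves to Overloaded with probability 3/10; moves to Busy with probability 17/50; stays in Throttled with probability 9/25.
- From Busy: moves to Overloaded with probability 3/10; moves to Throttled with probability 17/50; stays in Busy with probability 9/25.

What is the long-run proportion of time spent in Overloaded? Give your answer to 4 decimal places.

0.2885

Let the stationary distribution be π with π = πP and π_1 + π_2 + π_3 = 1.
π_1 = 0.26·π_1 + 0.3·π_2 + 0.3·π_3
π_2 = 0.36·π_1 + 0.36·π_2 + 0.34·π_3
Solving with the normalization constraint gives π = (0.2885, 0.3528, 0.3587).
So the stationary probability of Overloaded is 0.2885.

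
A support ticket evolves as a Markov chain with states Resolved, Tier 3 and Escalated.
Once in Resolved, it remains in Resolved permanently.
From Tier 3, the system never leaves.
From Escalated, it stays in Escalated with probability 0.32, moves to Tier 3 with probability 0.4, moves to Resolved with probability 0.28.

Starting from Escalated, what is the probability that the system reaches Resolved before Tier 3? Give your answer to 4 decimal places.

0.4118

Let h(s) be the probability of absorption at Resolved starting from transient state s. Then h(Resolved) = 1 and h(Tier 3) = 0. By first-step analysis:
h(Escalated) = 0.28·1 + 0.4·0 + 0.32·h(Escalated)
Solving: h(Escalated) = 0.4118.
Starting from Escalated, the probability is 0.4118.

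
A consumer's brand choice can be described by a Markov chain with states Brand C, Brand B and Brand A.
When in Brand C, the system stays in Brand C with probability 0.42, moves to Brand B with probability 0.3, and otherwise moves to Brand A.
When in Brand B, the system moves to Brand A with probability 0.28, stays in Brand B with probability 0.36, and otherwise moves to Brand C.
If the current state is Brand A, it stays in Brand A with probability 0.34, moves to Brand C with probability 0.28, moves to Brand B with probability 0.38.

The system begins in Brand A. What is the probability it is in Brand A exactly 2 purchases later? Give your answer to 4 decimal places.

0.3004

Sum over the intermediate state after 1 purchase:
P = P(Brand A→Brand C)·P(Brand C→Brand A) + P(Brand A→Brand B)·P(Brand B→Brand A) + P(Brand A→Brand A)·P(Brand A→Brand A)
  = 0.28×0.28 + 0.38×0.28 + 0.34×0.34
  = 0.0784 + 0.1064 + 0.1156 = 0.3004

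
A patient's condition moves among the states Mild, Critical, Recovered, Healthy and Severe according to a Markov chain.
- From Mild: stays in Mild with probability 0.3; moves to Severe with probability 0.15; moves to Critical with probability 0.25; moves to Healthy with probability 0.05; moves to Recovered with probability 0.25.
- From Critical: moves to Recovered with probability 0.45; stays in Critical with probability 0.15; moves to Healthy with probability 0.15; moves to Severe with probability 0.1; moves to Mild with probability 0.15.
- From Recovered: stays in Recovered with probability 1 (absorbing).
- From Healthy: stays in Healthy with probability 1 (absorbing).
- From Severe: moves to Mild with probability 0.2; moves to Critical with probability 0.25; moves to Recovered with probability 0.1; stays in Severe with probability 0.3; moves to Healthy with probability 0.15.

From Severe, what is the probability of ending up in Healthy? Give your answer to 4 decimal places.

Let h(s) be the probability of absorption at Healthy starting from transient state s. Then h(Healthy) = 1 and h(Recovered) = 0. By first-step analysis:
h(Mild) = 0.3·h(Mild) + 0.25·h(Critical) + 0.25·0 + 0.05·1 + 0.15·h(Severe)
h(Critical) = 0.15·h(Mild) + 0.15·h(Critical) + 0.45·0 + 0.15·1 + 0.1·h(Severe)
h(Severe) = 0.2·h(Mild) + 0.25·h(Critical) + 0.1·0 + 0.15·1 + 0.3·h(Severe)
Solving: h(Mild) = 0.2473, h(Critical) = 0.2648, h(Severe) = 0.3795.
Starting from Severe, the probability is 0.3795.

0.3795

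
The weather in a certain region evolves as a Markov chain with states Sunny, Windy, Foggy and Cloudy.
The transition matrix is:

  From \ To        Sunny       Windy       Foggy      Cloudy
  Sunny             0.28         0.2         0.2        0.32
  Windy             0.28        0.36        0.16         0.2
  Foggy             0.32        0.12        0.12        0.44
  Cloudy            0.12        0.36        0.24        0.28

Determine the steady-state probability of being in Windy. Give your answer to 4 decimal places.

0.2770

Let the stationary distribution be π with π = πP and π_1 + π_2 + π_3 + π_4 = 1.
π_1 = 0.28·π_1 + 0.28·π_2 + 0.32·π_3 + 0.12·π_4
π_2 = 0.2·π_1 + 0.36·π_2 + 0.12·π_3 + 0.36·π_4
π_3 = 0.2·π_1 + 0.16·π_2 + 0.12·π_3 + 0.24·π_4
Solving with the normalization constraint gives π = (0.2399, 0.2770, 0.1859, 0.2972).
So the stationary probability of Windy is 0.2770.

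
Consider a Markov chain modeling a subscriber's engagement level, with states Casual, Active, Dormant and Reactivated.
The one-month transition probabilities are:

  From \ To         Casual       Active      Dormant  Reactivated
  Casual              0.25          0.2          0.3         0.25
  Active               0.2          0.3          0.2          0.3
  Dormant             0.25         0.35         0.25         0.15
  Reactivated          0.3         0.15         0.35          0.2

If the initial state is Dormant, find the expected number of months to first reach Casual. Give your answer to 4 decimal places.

4.0733

Let t(s) be the expected number of months to first reach Casual from state s, with t(Casual) = 0. Conditioning on the first month:
t(Active) = 1 + 0.3·t(Active) + 0.2·t(Dormant) + 0.3·t(Reactivated)
t(Dormant) = 1 + 0.35·t(Active) + 0.25·t(Dormant) + 0.15·t(Reactivated)
t(Reactivated) = 1 + 0.15·t(Active) + 0.35·t(Dormant) + 0.2·t(Reactivated)
Solving: t(Active) = 4.2319, t(Dormant) = 4.0733, t(Reactivated) = 3.8256.
Expected months from Dormant to Casual: 4.0733.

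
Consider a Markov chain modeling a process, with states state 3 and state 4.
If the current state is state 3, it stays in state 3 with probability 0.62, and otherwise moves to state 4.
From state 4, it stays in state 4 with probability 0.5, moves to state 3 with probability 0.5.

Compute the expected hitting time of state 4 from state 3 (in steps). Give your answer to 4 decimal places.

2.6316

Let t(s) be the expected number of steps to first reach state 4 from state s, with t(state 4) = 0. Conditioning on the first step:
t(state 3) = 1 + 0.62·t(state 3)
Solving: t(state 3) = 2.6316.
Expected steps from state 3 to state 4: 2.6316.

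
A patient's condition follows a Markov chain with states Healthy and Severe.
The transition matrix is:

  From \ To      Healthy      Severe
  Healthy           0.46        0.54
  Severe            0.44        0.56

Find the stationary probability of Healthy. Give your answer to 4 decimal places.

Let the stationary distribution be π with π = πP and π_1 + π_2 = 1.
π_1 = 0.46·π_1 + 0.44·π_2
Solving with the normalization constraint gives π = (0.4490, 0.5510).
So the stationary probability of Healthy is 0.4490.

0.4490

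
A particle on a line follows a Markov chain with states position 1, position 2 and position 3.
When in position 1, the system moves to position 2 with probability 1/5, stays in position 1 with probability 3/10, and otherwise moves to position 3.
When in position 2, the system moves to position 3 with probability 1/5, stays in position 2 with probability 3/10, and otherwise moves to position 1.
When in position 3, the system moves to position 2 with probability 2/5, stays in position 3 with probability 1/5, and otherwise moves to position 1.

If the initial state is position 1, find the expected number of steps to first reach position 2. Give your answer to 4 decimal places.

3.6111

Let t(s) be the expected number of steps to first reach position 2 from state s, with t(position 2) = 0. Conditioning on the first step:
t(position 1) = 1 + 0.3·t(position 1) + 0.5·t(position 3)
t(position 3) = 1 + 0.4·t(position 1) + 0.2·t(position 3)
Solving: t(position 1) = 3.6111, t(position 3) = 3.0556.
Expected steps from position 1 to position 2: 3.6111.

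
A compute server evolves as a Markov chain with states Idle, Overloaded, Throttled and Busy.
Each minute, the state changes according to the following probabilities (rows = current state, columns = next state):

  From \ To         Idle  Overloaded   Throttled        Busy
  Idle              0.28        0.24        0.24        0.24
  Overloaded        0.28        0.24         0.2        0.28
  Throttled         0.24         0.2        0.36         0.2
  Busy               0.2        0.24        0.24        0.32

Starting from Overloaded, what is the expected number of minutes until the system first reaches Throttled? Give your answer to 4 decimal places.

Let t(s) be the expected number of minutes to first reach Throttled from state s, with t(Throttled) = 0. Conditioning on the first minute:
t(Idle) = 1 + 0.28·t(Idle) + 0.24·t(Overloaded) + 0.24·t(Busy)
t(Overloaded) = 1 + 0.28·t(Idle) + 0.24·t(Overloaded) + 0.28·t(Busy)
t(Busy) = 1 + 0.2·t(Idle) + 0.24·t(Overloaded) + 0.32·t(Busy)
Solving: t(Idle) = 4.3403, t(Overloaded) = 4.5139, t(Busy) = 4.3403.
Expected minutes from Overloaded to Throttled: 4.5139.

4.5139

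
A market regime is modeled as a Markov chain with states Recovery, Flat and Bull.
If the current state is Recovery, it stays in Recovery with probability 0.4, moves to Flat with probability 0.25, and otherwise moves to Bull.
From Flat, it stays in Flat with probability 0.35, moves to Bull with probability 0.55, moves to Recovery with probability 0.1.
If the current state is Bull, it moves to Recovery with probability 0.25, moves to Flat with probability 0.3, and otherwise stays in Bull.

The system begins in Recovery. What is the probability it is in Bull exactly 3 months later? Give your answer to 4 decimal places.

Propagate the distribution vector 3 months from Recovery.
After 0 months: (1.0000, 0.0000, 0.0000)
After 1 month: (0.4000, 0.2500, 0.3500)
After 2 months: (0.2725, 0.2925, 0.4350)
After 3 months: (0.2470, 0.3010, 0.4520)
P(in Bull after 3 months) = 0.4520

0.4520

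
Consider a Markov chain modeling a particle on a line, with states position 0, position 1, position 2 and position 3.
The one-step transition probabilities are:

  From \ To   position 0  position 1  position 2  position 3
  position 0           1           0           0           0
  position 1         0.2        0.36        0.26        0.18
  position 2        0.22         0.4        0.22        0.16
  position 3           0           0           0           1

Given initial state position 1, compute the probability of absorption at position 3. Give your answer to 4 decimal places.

0.4605

Let h(s) be the probability of absorption at position 3 starting from transient state s. Then h(position 3) = 1 and h(position 0) = 0. By first-step analysis:
h(position 1) = 0.2·0 + 0.36·h(position 1) + 0.26·h(position 2) + 0.18·1
h(position 2) = 0.22·0 + 0.4·h(position 1) + 0.22·h(position 2) + 0.16·1
Solving: h(position 1) = 0.4605, h(position 2) = 0.4413.
Starting from position 1, the probability is 0.4605.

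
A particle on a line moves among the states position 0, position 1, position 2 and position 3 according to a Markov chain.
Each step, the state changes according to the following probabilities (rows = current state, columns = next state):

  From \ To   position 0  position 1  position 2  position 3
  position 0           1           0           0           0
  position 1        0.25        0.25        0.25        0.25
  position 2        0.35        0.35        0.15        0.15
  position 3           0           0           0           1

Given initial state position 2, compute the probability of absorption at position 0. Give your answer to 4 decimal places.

Let h(s) be the probability of absorption at position 0 starting from transient state s. Then h(position 0) = 1 and h(position 3) = 0. By first-step analysis:
h(position 1) = 0.25·1 + 0.25·h(position 1) + 0.25·h(position 2) + 0.25·0
h(position 2) = 0.35·1 + 0.35·h(position 1) + 0.15·h(position 2) + 0.15·0
Solving: h(position 1) = 0.5455, h(position 2) = 0.6364.
Starting from position 2, the probability is 0.6364.

0.6364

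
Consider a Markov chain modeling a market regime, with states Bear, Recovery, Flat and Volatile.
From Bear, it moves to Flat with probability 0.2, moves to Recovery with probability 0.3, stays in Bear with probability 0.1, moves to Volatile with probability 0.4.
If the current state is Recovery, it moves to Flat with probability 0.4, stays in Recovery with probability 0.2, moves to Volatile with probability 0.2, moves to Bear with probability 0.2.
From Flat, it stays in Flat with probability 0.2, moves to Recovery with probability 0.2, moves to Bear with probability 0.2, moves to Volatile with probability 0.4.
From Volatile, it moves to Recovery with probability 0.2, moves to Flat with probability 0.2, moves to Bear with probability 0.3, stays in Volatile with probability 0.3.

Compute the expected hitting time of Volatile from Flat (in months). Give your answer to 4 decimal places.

2.8061

Let t(s) be the expected number of months to first reach Volatile from state s, with t(Volatile) = 0. Conditioning on the first month:
t(Bear) = 1 + 0.1·t(Bear) + 0.3·t(Recovery) + 0.2·t(Flat)
t(Recovery) = 1 + 0.2·t(Bear) + 0.2·t(Recovery) + 0.4·t(Flat)
t(Flat) = 1 + 0.2·t(Bear) + 0.2·t(Recovery) + 0.2·t(Flat)
Solving: t(Bear) = 2.8571, t(Recovery) = 3.3673, t(Flat) = 2.8061.
Expected months from Flat to Volatile: 2.8061.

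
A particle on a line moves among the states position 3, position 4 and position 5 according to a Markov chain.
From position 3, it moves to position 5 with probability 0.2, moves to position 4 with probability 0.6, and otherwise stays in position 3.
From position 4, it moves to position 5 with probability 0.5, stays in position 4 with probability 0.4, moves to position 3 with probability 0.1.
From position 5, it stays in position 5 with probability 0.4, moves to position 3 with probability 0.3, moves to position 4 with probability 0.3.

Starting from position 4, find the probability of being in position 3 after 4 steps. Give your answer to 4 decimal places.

Propagate the distribution vector 4 steps from position 4.
After 0 steps: (0.0000, 1.0000, 0.0000)
After 1 step: (0.1000, 0.4000, 0.5000)
After 2 steps: (0.2100, 0.3700, 0.4200)
After 3 steps: (0.2050, 0.4000, 0.3950)
After 4 steps: (0.1995, 0.4015, 0.3990)
P(in position 3 after 4 steps) = 0.1995

0.1995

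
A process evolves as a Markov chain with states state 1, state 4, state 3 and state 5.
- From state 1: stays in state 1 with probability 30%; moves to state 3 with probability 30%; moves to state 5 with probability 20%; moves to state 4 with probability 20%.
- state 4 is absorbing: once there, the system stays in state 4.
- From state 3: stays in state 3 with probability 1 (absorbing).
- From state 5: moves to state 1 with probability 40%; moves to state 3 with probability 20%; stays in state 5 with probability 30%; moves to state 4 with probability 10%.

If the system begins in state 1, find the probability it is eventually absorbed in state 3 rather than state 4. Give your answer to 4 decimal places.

0.6098

Let h(s) be the probability of absorption at state 3 starting from transient state s. Then h(state 3) = 1 and h(state 4) = 0. By first-step analysis:
h(state 1) = 0.3·h(state 1) + 0.2·0 + 0.3·1 + 0.2·h(state 5)
h(state 5) = 0.4·h(state 1) + 0.1·0 + 0.2·1 + 0.3·h(state 5)
Solving: h(state 1) = 0.6098, h(state 5) = 0.6341.
Starting from state 1, the probability is 0.6098.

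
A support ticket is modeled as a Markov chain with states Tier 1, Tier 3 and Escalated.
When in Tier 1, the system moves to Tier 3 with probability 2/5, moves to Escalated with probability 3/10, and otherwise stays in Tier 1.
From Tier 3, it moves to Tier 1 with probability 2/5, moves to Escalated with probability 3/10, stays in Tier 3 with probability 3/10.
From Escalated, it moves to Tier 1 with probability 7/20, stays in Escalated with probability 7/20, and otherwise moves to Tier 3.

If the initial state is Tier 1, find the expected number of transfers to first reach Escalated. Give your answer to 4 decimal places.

Let t(s) be the expected number of transfers to first reach Escalated from state s, with t(Escalated) = 0. Conditioning on the first transfer:
t(Tier 1) = 1 + 0.3·t(Tier 1) + 0.4·t(Tier 3)
t(Tier 3) = 1 + 0.4·t(Tier 1) + 0.3·t(Tier 3)
Solving: t(Tier 1) = 3.3333, t(Tier 3) = 3.3333.
Expected transfers from Tier 1 to Escalated: 3.3333.

3.3333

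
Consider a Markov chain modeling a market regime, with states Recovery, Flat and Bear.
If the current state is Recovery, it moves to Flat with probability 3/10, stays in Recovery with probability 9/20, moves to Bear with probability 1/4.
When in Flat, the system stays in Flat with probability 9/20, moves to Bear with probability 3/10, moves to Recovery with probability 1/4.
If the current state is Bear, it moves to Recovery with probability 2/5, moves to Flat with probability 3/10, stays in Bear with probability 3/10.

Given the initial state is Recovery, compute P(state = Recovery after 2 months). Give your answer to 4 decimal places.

0.3775

Sum over the intermediate state after 1 month:
P = P(Recovery→Recovery)·P(Recovery→Recovery) + P(Recovery→Flat)·P(Flat→Recovery) + P(Recovery→Bear)·P(Bear→Recovery)
  = 0.45×0.45 + 0.3×0.25 + 0.25×0.4
  = 0.2025 + 0.0750 + 0.1000 = 0.3775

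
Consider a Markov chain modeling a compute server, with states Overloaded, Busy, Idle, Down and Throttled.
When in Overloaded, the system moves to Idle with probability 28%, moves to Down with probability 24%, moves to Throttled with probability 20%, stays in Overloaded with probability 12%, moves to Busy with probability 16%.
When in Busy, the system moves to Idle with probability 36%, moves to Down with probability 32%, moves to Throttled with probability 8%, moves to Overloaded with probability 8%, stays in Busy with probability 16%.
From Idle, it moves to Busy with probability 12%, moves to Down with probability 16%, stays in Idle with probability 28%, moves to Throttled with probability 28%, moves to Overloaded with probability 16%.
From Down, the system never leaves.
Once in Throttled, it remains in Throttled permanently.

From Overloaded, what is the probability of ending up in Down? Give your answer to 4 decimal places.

0.5265

Let h(s) be the probability of absorption at Down starting from transient state s. Then h(Down) = 1 and h(Throttled) = 0. By first-step analysis:
h(Overloaded) = 0.12·h(Overloaded) + 0.16·h(Busy) + 0.28·h(Idle) + 0.24·1 + 0.2·0
h(Busy) = 0.08·h(Overloaded) + 0.16·h(Busy) + 0.36·h(Idle) + 0.32·1 + 0.08·0
h(Idle) = 0.16·h(Overloaded) + 0.12·h(Busy) + 0.28·h(Idle) + 0.16·1 + 0.28·0
Solving: h(Overloaded) = 0.5265, h(Busy) = 0.6208, h(Idle) = 0.4427.
Starting from Overloaded, the probability is 0.5265.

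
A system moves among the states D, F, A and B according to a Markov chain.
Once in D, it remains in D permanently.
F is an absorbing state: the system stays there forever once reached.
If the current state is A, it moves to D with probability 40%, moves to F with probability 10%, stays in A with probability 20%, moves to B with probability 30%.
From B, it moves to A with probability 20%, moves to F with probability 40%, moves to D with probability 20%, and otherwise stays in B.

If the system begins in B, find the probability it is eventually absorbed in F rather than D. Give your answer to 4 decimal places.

Let h(s) be the probability of absorption at F starting from transient state s. Then h(F) = 1 and h(D) = 0. By first-step analysis:
h(A) = 0.4·0 + 0.1·1 + 0.2·h(A) + 0.3·h(B)
h(B) = 0.2·0 + 0.4·1 + 0.2·h(A) + 0.2·h(B)
Solving: h(A) = 0.3448, h(B) = 0.5862.
Starting from B, the probability is 0.5862.

0.5862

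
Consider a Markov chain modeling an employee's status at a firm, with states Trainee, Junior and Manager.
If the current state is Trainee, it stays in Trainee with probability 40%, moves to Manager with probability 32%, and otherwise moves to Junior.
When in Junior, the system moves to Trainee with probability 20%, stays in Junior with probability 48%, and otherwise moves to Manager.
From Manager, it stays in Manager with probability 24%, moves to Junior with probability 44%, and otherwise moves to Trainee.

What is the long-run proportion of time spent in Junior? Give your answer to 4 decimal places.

0.4093

Let the stationary distribution be π with π = πP and π_1 + π_2 + π_3 = 1.
π_1 = 0.4·π_1 + 0.2·π_2 + 0.32·π_3
π_2 = 0.28·π_1 + 0.48·π_2 + 0.44·π_3
Solving with the normalization constraint gives π = (0.2944, 0.4093, 0.2963).
So the stationary probability of Junior is 0.4093.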